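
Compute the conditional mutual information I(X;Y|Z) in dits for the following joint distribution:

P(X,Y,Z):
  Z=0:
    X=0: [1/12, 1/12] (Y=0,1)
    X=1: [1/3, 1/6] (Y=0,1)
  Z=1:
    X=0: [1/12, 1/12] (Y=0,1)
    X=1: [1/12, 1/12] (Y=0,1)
0.0032 dits

Conditional mutual information: I(X;Y|Z) = H(X|Z) + H(Y|Z) - H(X,Y|Z)

H(Z) = 0.2764
H(X,Z) = 0.5396 → H(X|Z) = 0.2632
H(Y,Z) = 0.5683 → H(Y|Z) = 0.2919
H(X,Y,Z) = 0.8283 → H(X,Y|Z) = 0.5519

I(X;Y|Z) = 0.2632 + 0.2919 - 0.5519 = 0.0032 dits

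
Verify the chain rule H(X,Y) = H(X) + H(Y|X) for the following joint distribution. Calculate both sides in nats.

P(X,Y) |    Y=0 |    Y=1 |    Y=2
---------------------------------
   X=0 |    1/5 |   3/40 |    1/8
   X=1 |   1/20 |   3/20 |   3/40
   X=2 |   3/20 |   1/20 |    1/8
H(X,Y) = 2.0990, H(X) = 1.0868, H(Y|X) = 1.0122 (all in nats)

Chain rule: H(X,Y) = H(X) + H(Y|X)

Left side — joint entropy directly:
H(X,Y) = -Σ p(x,y) log p(x,y) = 2.0990 nats

Right side — compute H(Y|X) from the conditional distributions:
P(X) = (2/5, 11/40, 13/40), so H(X) = 1.0868 nats
H(Y|X) = Σ_x P(X=x) · H(Y|X=x):
  P(Y|X=0) = (1/2, 3/16, 5/16), H(Y|X=0) = 1.0239, weight P(X=0) = 2/5
  P(Y|X=1) = (2/11, 6/11, 3/11), H(Y|X=1) = 0.9949, weight P(X=1) = 11/40
  P(Y|X=2) = (6/13, 2/13, 5/13), H(Y|X=2) = 1.0123, weight P(X=2) = 13/40
H(Y|X) = 1.0122 nats

H(X) + H(Y|X) = 1.0868 + 1.0122 = 2.0990 nats

Both sides equal 2.0990 nats. ✓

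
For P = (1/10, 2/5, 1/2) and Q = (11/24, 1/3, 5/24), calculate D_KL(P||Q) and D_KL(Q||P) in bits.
D_KL(P||Q) = 0.5171, D_KL(Q||P) = 0.6559

KL divergence is not symmetric: D_KL(P||Q) ≠ D_KL(Q||P) in general.

D_KL(P||Q) = 0.5171 bits
D_KL(Q||P) = 0.6559 bits

No, they are not equal!

This asymmetry is why KL divergence is not a true distance metric.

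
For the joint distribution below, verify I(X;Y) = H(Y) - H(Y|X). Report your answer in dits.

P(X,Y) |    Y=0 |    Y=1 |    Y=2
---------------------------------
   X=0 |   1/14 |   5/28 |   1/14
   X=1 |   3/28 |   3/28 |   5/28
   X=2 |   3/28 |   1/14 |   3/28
I(X;Y) = 0.0196 dits

Mutual information has multiple equivalent forms:
- I(X;Y) = H(X) - H(X|Y)
- I(X;Y) = H(Y) - H(Y|X)
- I(X;Y) = H(X) + H(Y) - H(X,Y)

Computing all quantities:
H(X) = 0.4733, H(Y) = 0.4748, H(X,Y) = 0.9285
H(X|Y) = 0.4537, H(Y|X) = 0.4552

Verification:
H(X) - H(X|Y) = 0.4733 - 0.4537 = 0.0196
H(Y) - H(Y|X) = 0.4748 - 0.4552 = 0.0196
H(X) + H(Y) - H(X,Y) = 0.4733 + 0.4748 - 0.9285 = 0.0196

All forms give I(X;Y) = 0.0196 dits. ✓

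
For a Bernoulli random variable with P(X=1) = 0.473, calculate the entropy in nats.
0.6917 nats

The binary entropy function is:
H(p) = -p log(p) - (1-p) log(1-p)

H(0.473) = -0.473 × log_e(0.473) - 0.527 × log_e(0.527)
H(0.473) = 0.6917 nats

Note: Binary entropy is maximized at p=0.5 (H=1 bit) and minimized at p=0 or p=1 (H=0).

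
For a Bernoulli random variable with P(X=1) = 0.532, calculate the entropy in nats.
0.6911 nats

The binary entropy function is:
H(p) = -p log(p) - (1-p) log(1-p)

H(0.532) = -0.532 × log_e(0.532) - 0.468 × log_e(0.468)
H(0.532) = 0.6911 nats

Note: Binary entropy is maximized at p=0.5 (H=1 bit) and minimized at p=0 or p=1 (H=0).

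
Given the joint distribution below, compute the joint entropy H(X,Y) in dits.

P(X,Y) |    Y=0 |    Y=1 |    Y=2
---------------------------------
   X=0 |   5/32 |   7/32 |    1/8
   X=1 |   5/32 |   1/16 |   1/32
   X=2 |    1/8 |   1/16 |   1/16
0.8949 dits

Joint entropy is H(X,Y) = -Σ_{x,y} p(x,y) log p(x,y).

Summing over all non-zero entries:
H(X,Y) = -[5/32·log_10(5/32) + 7/32·log_10(7/32) + 1/8·log_10(1/8) + 5/32·log_10(5/32) + 1/16·log_10(1/16) + 1/32·log_10(1/32) + 1/8·log_10(1/8) + 1/16·log_10(1/16) + 1/16·log_10(1/16)]
H(X,Y) = 0.8949 dits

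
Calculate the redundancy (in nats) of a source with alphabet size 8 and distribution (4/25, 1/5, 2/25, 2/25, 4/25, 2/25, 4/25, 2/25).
0.0697 nats

Redundancy measures how far a source is from maximum entropy:
R = H_max - H(X)

Maximum entropy for 8 symbols: H_max = log_e(8) = 2.0794 nats
Actual entropy: H(X) = 2.0098 nats
Redundancy: R = 2.0794 - 2.0098 = 0.0697 nats

This redundancy represents potential for compression: the source could be compressed by 0.0697 nats per symbol.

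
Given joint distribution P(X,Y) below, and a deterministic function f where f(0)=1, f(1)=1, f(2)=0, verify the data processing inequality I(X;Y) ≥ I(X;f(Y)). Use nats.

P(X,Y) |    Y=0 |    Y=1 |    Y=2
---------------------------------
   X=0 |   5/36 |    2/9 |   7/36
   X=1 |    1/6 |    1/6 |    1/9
I(X;Y) = 0.0106, I(X;f(Y)) = 0.0059, inequality holds: 0.0106 ≥ 0.0059

Data Processing Inequality: For any Markov chain X → Y → Z, we have I(X;Y) ≥ I(X;Z).

Here Z = f(Y) is a deterministic function of Y, forming X → Y → Z.

Original I(X;Y) = 0.0106 nats

After applying f:
P(X,Z) where Z=f(Y):
- P(X,Z=0) = P(X,Y=2)
- P(X,Z=1) = P(X,Y=0) + P(X,Y=1)

I(X;Z) = I(X;f(Y)) = 0.0059 nats

Verification: 0.0106 ≥ 0.0059 ✓

Information cannot be created by processing; the function f can only lose information about X.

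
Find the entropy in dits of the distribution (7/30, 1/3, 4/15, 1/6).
0.5893 dits

Shannon entropy is H(X) = -Σ p(x) log p(x).

For P = (7/30, 1/3, 4/15, 1/6):
H = -7/30 × log_10(7/30) -1/3 × log_10(1/3) -4/15 × log_10(4/15) -1/6 × log_10(1/6)
H = 0.5893 dits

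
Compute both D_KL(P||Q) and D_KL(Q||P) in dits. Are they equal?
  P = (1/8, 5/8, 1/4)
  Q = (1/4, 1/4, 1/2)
D_KL(P||Q) = 0.1358, D_KL(Q||P) = 0.1263

KL divergence is not symmetric: D_KL(P||Q) ≠ D_KL(Q||P) in general.

D_KL(P||Q) = 0.1358 dits
D_KL(Q||P) = 0.1263 dits

No, they are not equal!

This asymmetry is why KL divergence is not a true distance metric.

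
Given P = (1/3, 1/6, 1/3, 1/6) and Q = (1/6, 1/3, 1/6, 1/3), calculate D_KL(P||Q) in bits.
0.3333 bits

KL divergence: D_KL(P||Q) = Σ p(x) log(p(x)/q(x))

Computing term by term:
  x=0: 1/3 × log_2[(1/3)/(1/6)] = 1/3 × 1.0000 = 0.3333
  x=1: 1/6 × log_2[(1/6)/(1/3)] = 1/6 × -1.0000 = -0.1667
  x=2: 1/3 × log_2[(1/3)/(1/6)] = 1/3 × 1.0000 = 0.3333
  x=3: 1/6 × log_2[(1/6)/(1/3)] = 1/6 × -1.0000 = -0.1667

D_KL(P||Q) = 0.3333 bits

Note: KL divergence is always non-negative and equals 0 iff P = Q.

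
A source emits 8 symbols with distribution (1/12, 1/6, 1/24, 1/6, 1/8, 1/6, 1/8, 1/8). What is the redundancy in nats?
0.0643 nats

Redundancy measures how far a source is from maximum entropy:
R = H_max - H(X)

Maximum entropy for 8 symbols: H_max = log_e(8) = 2.0794 nats
Actual entropy: H(X) = 2.0152 nats
Redundancy: R = 2.0794 - 2.0152 = 0.0643 nats

This redundancy represents potential for compression: the source could be compressed by 0.0643 nats per symbol.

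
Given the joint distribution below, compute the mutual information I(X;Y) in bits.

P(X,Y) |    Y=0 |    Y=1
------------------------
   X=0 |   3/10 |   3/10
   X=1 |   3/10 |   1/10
0.0464 bits

Mutual information: I(X;Y) = H(X) + H(Y) - H(X,Y)

Marginals:
P(X) = (3/5, 2/5), H(X) = 0.9710 bits
P(Y) = (3/5, 2/5), H(Y) = 0.9710 bits

Joint entropy: H(X,Y) = 1.8955 bits

I(X;Y) = 0.9710 + 0.9710 - 1.8955 = 0.0464 bits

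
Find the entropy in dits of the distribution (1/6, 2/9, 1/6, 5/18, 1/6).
0.6888 dits

Shannon entropy is H(X) = -Σ p(x) log p(x).

For P = (1/6, 2/9, 1/6, 5/18, 1/6):
H = -1/6 × log_10(1/6) -2/9 × log_10(2/9) -1/6 × log_10(1/6) -5/18 × log_10(5/18) -1/6 × log_10(1/6)
H = 0.6888 dits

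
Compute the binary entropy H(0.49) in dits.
0.3009 dits

The binary entropy function is:
H(p) = -p log(p) - (1-p) log(1-p)

H(0.49) = -0.49 × log_10(0.49) - 0.51 × log_10(0.51)
H(0.49) = 0.3009 dits

Note: Binary entropy is maximized at p=0.5 (H=1 bit) and minimized at p=0 or p=1 (H=0).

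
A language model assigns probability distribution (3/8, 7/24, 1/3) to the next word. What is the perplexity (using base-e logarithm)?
2.9844

Perplexity is e^H (or exp(H) for natural log).

First, H = -Σ p log p = 1.0934 nats
Perplexity = e^1.0934 = 2.9844

Interpretation: The model's uncertainty is equivalent to choosing uniformly among 3.0 options.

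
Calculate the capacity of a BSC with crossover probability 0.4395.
0.0106 bits

For a binary symmetric channel (BSC) with error probability p:
Capacity C = 1 - H(p) bits per symbol

where H(p) = -p log₂(p) - (1-p) log₂(1-p) is the binary entropy function.

H(0.4395) = 0.9894 bits
C = 1 - 0.9894 = 0.0106 bits per symbol

This means we can reliably transmit up to 0.0106 bits of information per channel use.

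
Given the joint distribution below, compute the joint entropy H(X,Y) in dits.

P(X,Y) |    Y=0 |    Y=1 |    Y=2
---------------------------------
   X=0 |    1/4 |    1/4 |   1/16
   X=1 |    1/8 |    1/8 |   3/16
0.7384 dits

Joint entropy is H(X,Y) = -Σ_{x,y} p(x,y) log p(x,y).

Summing over all non-zero entries:
H(X,Y) = -[1/4·log_10(1/4) + 1/4·log_10(1/4) + 1/16·log_10(1/16) + 1/8·log_10(1/8) + 1/8·log_10(1/8) + 3/16·log_10(3/16)]
H(X,Y) = 0.7384 dits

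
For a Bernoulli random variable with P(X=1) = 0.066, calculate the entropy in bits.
0.3508 bits

The binary entropy function is:
H(p) = -p log(p) - (1-p) log(1-p)

H(0.066) = -0.066 × log_2(0.066) - 0.934 × log_2(0.934)
H(0.066) = 0.3508 bits

Note: Binary entropy is maximized at p=0.5 (H=1 bit) and minimized at p=0 or p=1 (H=0).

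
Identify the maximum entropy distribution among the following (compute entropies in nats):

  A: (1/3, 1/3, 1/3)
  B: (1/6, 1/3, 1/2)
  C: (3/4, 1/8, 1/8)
A

For a discrete distribution over n outcomes, entropy is maximized by the uniform distribution.

Computing entropies:
H(A) = 1.0986 nats
H(B) = 1.0114 nats
H(C) = 0.7356 nats

The uniform distribution (where all probabilities equal 1/3) achieves the maximum entropy of log_e(3) = 1.0986 nats.

Distribution A has the highest entropy.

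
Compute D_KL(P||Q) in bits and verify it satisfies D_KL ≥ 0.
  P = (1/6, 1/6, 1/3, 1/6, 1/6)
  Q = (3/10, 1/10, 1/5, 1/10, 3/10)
0.2086 bits

KL divergence satisfies the Gibbs inequality: D_KL(P||Q) ≥ 0 for all distributions P, Q.

D_KL(P||Q) = Σ p(x) log(p(x)/q(x))
Term by term:
  x=0: 1/6 × log_2[(1/6)/(3/10)] = -0.1413
  x=1: 1/6 × log_2[(1/6)/(1/10)] = 0.1228
  x=2: 1/3 × log_2[(1/3)/(1/5)] = 0.2457
  x=3: 1/6 × log_2[(1/6)/(1/10)] = 0.1228
  x=4: 1/6 × log_2[(1/6)/(3/10)] = -0.1413
D_KL(P||Q) = 0.2086 bits

D_KL(P||Q) = 0.2086 ≥ 0 ✓

This non-negativity is a fundamental property: relative entropy cannot be negative because it measures how different Q is from P.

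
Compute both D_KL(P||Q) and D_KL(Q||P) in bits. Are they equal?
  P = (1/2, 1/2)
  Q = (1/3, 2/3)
D_KL(P||Q) = 0.0850, D_KL(Q||P) = 0.0817

KL divergence is not symmetric: D_KL(P||Q) ≠ D_KL(Q||P) in general.

D_KL(P||Q) = 0.0850 bits
D_KL(Q||P) = 0.0817 bits

No, they are not equal!

This asymmetry is why KL divergence is not a true distance metric.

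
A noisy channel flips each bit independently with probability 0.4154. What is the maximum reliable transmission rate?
0.0208 bits

For a binary symmetric channel (BSC) with error probability p:
Capacity C = 1 - H(p) bits per symbol

where H(p) = -p log₂(p) - (1-p) log₂(1-p) is the binary entropy function.

H(0.4154) = 0.9792 bits
C = 1 - 0.9792 = 0.0208 bits per symbol

This means we can reliably transmit up to 0.0208 bits of information per channel use.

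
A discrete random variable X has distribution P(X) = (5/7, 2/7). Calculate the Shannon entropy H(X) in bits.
0.8631 bits

Shannon entropy is H(X) = -Σ p(x) log p(x).

For P = (5/7, 2/7):
H = -5/7 × log_2(5/7) -2/7 × log_2(2/7)
H = 0.8631 bits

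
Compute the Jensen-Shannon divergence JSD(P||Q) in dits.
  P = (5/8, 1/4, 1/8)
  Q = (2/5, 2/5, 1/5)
0.0111 dits

Jensen-Shannon divergence is:
JSD(P||Q) = 0.5 × D_KL(P||M) + 0.5 × D_KL(Q||M)
where M = 0.5 × (P + Q) is the mixture distribution.

M = 0.5 × (5/8, 1/4, 1/8) + 0.5 × (2/5, 2/5, 1/5) = (0.5125, 13/40, 0.1625)

D_KL(P||M) = 0.0111 dits
D_KL(Q||M) = 0.0111 dits

JSD(P||Q) = 0.5 × 0.0111 + 0.5 × 0.0111 = 0.0111 dits

Unlike KL divergence, JSD is symmetric and bounded: 0 ≤ JSD ≤ log(2).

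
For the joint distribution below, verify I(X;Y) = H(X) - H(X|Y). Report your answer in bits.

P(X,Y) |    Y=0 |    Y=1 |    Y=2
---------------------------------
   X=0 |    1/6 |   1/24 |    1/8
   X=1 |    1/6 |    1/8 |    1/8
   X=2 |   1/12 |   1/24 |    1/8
I(X;Y) = 0.0405 bits

Mutual information has multiple equivalent forms:
- I(X;Y) = H(X) - H(X|Y)
- I(X;Y) = H(Y) - H(Y|X)
- I(X;Y) = H(X) + H(Y) - H(X,Y)

Computing all quantities:
H(X) = 1.5546, H(Y) = 1.5284, H(X,Y) = 3.0425
H(X|Y) = 1.5141, H(Y|X) = 1.4879

Verification:
H(X) - H(X|Y) = 1.5546 - 1.5141 = 0.0405
H(Y) - H(Y|X) = 1.5284 - 1.4879 = 0.0405
H(X) + H(Y) - H(X,Y) = 1.5546 + 1.5284 - 3.0425 = 0.0405

All forms give I(X;Y) = 0.0405 bits. ✓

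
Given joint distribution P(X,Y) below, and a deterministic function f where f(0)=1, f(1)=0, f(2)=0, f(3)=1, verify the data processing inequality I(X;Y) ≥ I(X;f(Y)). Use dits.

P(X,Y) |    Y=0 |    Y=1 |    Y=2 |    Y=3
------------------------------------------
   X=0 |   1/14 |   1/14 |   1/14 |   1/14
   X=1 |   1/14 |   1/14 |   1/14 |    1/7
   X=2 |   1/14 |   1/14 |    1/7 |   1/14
I(X;Y) = 0.0123, I(X;f(Y)) = 0.0062, inequality holds: 0.0123 ≥ 0.0062

Data Processing Inequality: For any Markov chain X → Y → Z, we have I(X;Y) ≥ I(X;Z).

Here Z = f(Y) is a deterministic function of Y, forming X → Y → Z.

Original I(X;Y) = 0.0123 dits

After applying f:
P(X,Z) where Z=f(Y):
- P(X,Z=0) = P(X,Y=1) + P(X,Y=2)
- P(X,Z=1) = P(X,Y=0) + P(X,Y=3)

I(X;Z) = I(X;f(Y)) = 0.0062 dits

Verification: 0.0123 ≥ 0.0062 ✓

Information cannot be created by processing; the function f can only lose information about X.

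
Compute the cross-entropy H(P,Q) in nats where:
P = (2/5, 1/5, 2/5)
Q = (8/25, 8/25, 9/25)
1.0923 nats

Cross-entropy: H(P,Q) = -Σ p(x) log q(x)

Alternatively: H(P,Q) = H(P) + D_KL(P||Q)
H(P) = 1.0549 nats
D_KL(P||Q) = 0.0374 nats

H(P,Q) = 1.0549 + 0.0374 = 1.0923 nats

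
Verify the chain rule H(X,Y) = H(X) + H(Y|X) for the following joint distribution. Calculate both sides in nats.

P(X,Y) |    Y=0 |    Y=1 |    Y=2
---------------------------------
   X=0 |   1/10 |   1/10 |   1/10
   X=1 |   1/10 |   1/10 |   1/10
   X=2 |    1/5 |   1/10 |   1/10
H(X,Y) = 2.1640, H(X) = 1.0889, H(Y|X) = 1.0751 (all in nats)

Chain rule: H(X,Y) = H(X) + H(Y|X)

Left side — joint entropy directly:
H(X,Y) = -Σ p(x,y) log p(x,y) = 2.1640 nats

Right side — compute H(Y|X) from the conditional distributions:
P(X) = (3/10, 3/10, 2/5), so H(X) = 1.0889 nats
H(Y|X) = Σ_x P(X=x) · H(Y|X=x):
  P(Y|X=0) = (1/3, 1/3, 1/3), H(Y|X=0) = 1.0986, weight P(X=0) = 3/10
  P(Y|X=1) = (1/3, 1/3, 1/3), H(Y|X=1) = 1.0986, weight P(X=1) = 3/10
  P(Y|X=2) = (1/2, 1/4, 1/4), H(Y|X=2) = 1.0397, weight P(X=2) = 2/5
H(Y|X) = 1.0751 nats

H(X) + H(Y|X) = 1.0889 + 1.0751 = 2.1640 nats

Both sides equal 2.1640 nats. ✓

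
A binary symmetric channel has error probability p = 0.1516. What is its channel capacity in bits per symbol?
0.3862 bits

For a binary symmetric channel (BSC) with error probability p:
Capacity C = 1 - H(p) bits per symbol

where H(p) = -p log₂(p) - (1-p) log₂(1-p) is the binary entropy function.

H(0.1516) = 0.6138 bits
C = 1 - 0.6138 = 0.3862 bits per symbol

This means we can reliably transmit up to 0.3862 bits of information per channel use.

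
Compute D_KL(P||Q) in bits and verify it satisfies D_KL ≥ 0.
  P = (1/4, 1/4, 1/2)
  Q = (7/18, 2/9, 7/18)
0.0644 bits

KL divergence satisfies the Gibbs inequality: D_KL(P||Q) ≥ 0 for all distributions P, Q.

D_KL(P||Q) = Σ p(x) log(p(x)/q(x))
Term by term:
  x=0: 1/4 × log_2[(1/4)/(7/18)] = -0.1594
  x=1: 1/4 × log_2[(1/4)/(2/9)] = 0.0425
  x=2: 1/2 × log_2[(1/2)/(7/18)] = 0.1813
D_KL(P||Q) = 0.0644 bits

D_KL(P||Q) = 0.0644 ≥ 0 ✓

This non-negativity is a fundamental property: relative entropy cannot be negative because it measures how different Q is from P.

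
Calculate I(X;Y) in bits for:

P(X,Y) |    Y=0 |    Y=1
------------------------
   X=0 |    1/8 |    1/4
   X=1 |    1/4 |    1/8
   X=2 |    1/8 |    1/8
0.0613 bits

Mutual information: I(X;Y) = H(X) + H(Y) - H(X,Y)

Marginals:
P(X) = (3/8, 3/8, 1/4), H(X) = 1.5613 bits
P(Y) = (1/2, 1/2), H(Y) = 1.0000 bits

Joint entropy: H(X,Y) = 2.5000 bits

I(X;Y) = 1.5613 + 1.0000 - 2.5000 = 0.0613 bits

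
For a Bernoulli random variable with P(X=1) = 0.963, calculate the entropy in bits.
0.2284 bits

The binary entropy function is:
H(p) = -p log(p) - (1-p) log(1-p)

H(0.963) = -0.963 × log_2(0.963) - 0.037 × log_2(0.037)
H(0.963) = 0.2284 bits

Note: Binary entropy is maximized at p=0.5 (H=1 bit) and minimized at p=0 or p=1 (H=0).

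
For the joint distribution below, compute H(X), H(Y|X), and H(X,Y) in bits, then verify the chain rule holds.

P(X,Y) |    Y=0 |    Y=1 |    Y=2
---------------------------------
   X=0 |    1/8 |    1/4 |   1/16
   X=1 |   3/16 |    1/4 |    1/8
H(X,Y) = 2.4528, H(X) = 0.9887, H(Y|X) = 1.4641 (all in bits)

Chain rule: H(X,Y) = H(X) + H(Y|X)

Left side — joint entropy directly:
H(X,Y) = -Σ p(x,y) log p(x,y) = 2.4528 bits

Right side — compute H(Y|X) from the conditional distributions:
P(X) = (7/16, 9/16), so H(X) = 0.9887 bits
H(Y|X) = Σ_x P(X=x) · H(Y|X=x):
  P(Y|X=0) = (2/7, 4/7, 1/7), H(Y|X=0) = 1.3788, weight P(X=0) = 7/16
  P(Y|X=1) = (1/3, 4/9, 2/9), H(Y|X=1) = 1.5305, weight P(X=1) = 9/16
H(Y|X) = 1.4641 bits

H(X) + H(Y|X) = 0.9887 + 1.4641 = 2.4528 bits

Both sides equal 2.4528 bits. ✓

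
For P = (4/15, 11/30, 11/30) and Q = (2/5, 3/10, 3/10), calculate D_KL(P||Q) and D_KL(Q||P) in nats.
D_KL(P||Q) = 0.0390, D_KL(Q||P) = 0.0418

KL divergence is not symmetric: D_KL(P||Q) ≠ D_KL(Q||P) in general.

D_KL(P||Q) = 0.0390 nats
D_KL(Q||P) = 0.0418 nats

No, they are not equal!

This asymmetry is why KL divergence is not a true distance metric.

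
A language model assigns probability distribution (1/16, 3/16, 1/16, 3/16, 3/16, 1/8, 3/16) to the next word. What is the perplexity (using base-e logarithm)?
6.4365

Perplexity is e^H (or exp(H) for natural log).

First, H = -Σ p log p = 1.8620 nats
Perplexity = e^1.8620 = 6.4365

Interpretation: The model's uncertainty is equivalent to choosing uniformly among 6.4 options.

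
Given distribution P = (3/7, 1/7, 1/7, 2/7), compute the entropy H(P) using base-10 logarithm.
0.5546 dits

Shannon entropy is H(X) = -Σ p(x) log p(x).

For P = (3/7, 1/7, 1/7, 2/7):
H = -3/7 × log_10(3/7) -1/7 × log_10(1/7) -1/7 × log_10(1/7) -2/7 × log_10(2/7)
H = 0.5546 dits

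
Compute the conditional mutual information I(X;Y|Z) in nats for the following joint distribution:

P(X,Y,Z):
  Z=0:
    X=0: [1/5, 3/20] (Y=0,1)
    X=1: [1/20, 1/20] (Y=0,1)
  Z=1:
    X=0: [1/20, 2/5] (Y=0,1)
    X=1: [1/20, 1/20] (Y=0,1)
0.0353 nats

Conditional mutual information: I(X;Y|Z) = H(X|Z) + H(Y|Z) - H(X,Y|Z)

H(Z) = 0.6881
H(X,Z) = 1.1873 → H(X|Z) = 0.4991
H(Y,Z) = 1.2580 → H(Y|Z) = 0.5699
H(X,Y,Z) = 1.7219 → H(X,Y|Z) = 1.0338

I(X;Y|Z) = 0.4991 + 0.5699 - 1.0338 = 0.0353 nats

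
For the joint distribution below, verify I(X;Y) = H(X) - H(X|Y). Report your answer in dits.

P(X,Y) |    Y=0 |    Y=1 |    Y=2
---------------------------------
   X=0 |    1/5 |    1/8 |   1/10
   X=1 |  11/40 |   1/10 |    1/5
I(X;Y) = 0.0057 dits

Mutual information has multiple equivalent forms:
- I(X;Y) = H(X) - H(X|Y)
- I(X;Y) = H(Y) - H(Y|X)
- I(X;Y) = H(X) + H(Y) - H(X,Y)

Computing all quantities:
H(X) = 0.2961, H(Y) = 0.4562, H(X,Y) = 0.7467
H(X|Y) = 0.2905, H(Y|X) = 0.4505

Verification:
H(X) - H(X|Y) = 0.2961 - 0.2905 = 0.0057
H(Y) - H(Y|X) = 0.4562 - 0.4505 = 0.0057
H(X) + H(Y) - H(X,Y) = 0.2961 + 0.4562 - 0.7467 = 0.0057

All forms give I(X;Y) = 0.0057 dits. ✓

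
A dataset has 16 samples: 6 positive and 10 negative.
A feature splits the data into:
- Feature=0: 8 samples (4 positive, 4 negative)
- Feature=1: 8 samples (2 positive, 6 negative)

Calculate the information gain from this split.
0.0488 bits

Information Gain = H(Y) - H(Y|Feature)

Before split:
P(positive) = 6/16 = 0.3750
H(Y) = 0.9544 bits

After split:
Feature=0: H = 1.0000 bits (weight = 8/16)
Feature=1: H = 0.8113 bits (weight = 8/16)
H(Y|Feature) = (8/16)×1.0000 + (8/16)×0.8113 = 0.9056 bits

Information Gain = 0.9544 - 0.9056 = 0.0488 bits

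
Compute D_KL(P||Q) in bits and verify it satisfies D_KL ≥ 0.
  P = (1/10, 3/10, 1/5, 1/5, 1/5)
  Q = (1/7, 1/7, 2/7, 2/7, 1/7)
0.1609 bits

KL divergence satisfies the Gibbs inequality: D_KL(P||Q) ≥ 0 for all distributions P, Q.

D_KL(P||Q) = Σ p(x) log(p(x)/q(x))
Term by term:
  x=0: 1/10 × log_2[(1/10)/(1/7)] = -0.0515
  x=1: 3/10 × log_2[(3/10)/(1/7)] = 0.3211
  x=2: 1/5 × log_2[(1/5)/(2/7)] = -0.1029
  x=3: 1/5 × log_2[(1/5)/(2/7)] = -0.1029
  x=4: 1/5 × log_2[(1/5)/(1/7)] = 0.0971
D_KL(P||Q) = 0.1609 bits

D_KL(P||Q) = 0.1609 ≥ 0 ✓

This non-negativity is a fundamental property: relative entropy cannot be negative because it measures how different Q is from P.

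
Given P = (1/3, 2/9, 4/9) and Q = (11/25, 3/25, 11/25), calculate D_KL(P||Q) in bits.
0.0705 bits

KL divergence: D_KL(P||Q) = Σ p(x) log(p(x)/q(x))

Computing term by term:
  x=0: 1/3 × log_2[(1/3)/(11/25)] = 1/3 × -0.4005 = -0.1335
  x=1: 2/9 × log_2[(2/9)/(3/25)] = 2/9 × 0.8890 = 0.1975
  x=2: 4/9 × log_2[(4/9)/(11/25)] = 4/9 × 0.0145 = 0.0064

D_KL(P||Q) = 0.0705 bits

Note: KL divergence is always non-negative and equals 0 iff P = Q.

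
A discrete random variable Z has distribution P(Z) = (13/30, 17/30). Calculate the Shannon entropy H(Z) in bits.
0.9871 bits

Shannon entropy is H(X) = -Σ p(x) log p(x).

For P = (13/30, 17/30):
H = -13/30 × log_2(13/30) -17/30 × log_2(17/30)
H = 0.9871 bits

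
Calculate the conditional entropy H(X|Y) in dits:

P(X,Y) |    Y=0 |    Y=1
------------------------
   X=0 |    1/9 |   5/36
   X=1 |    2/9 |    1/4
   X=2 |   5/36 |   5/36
0.4586 dits

Using the chain rule: H(X|Y) = H(X,Y) - H(Y)

First, compute H(X,Y) = 0.7589 dits

Marginal P(Y) = (17/36, 19/36)
H(Y) = 0.3004 dits

H(X|Y) = H(X,Y) - H(Y) = 0.7589 - 0.3004 = 0.4586 dits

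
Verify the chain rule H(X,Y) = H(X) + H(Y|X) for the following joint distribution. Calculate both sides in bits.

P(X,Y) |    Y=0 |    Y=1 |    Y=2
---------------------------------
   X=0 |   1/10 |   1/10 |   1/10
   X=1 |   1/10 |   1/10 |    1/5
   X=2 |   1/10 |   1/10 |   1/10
H(X,Y) = 3.1219, H(X) = 1.5710, H(Y|X) = 1.5510 (all in bits)

Chain rule: H(X,Y) = H(X) + H(Y|X)

Left side — joint entropy directly:
H(X,Y) = -Σ p(x,y) log p(x,y) = 3.1219 bits

Right side — compute H(Y|X) from the conditional distributions:
P(X) = (3/10, 2/5, 3/10), so H(X) = 1.5710 bits
H(Y|X) = Σ_x P(X=x) · H(Y|X=x):
  P(Y|X=0) = (1/3, 1/3, 1/3), H(Y|X=0) = 1.5850, weight P(X=0) = 3/10
  P(Y|X=1) = (1/4, 1/4, 1/2), H(Y|X=1) = 1.5000, weight P(X=1) = 2/5
  P(Y|X=2) = (1/3, 1/3, 1/3), H(Y|X=2) = 1.5850, weight P(X=2) = 3/10
H(Y|X) = 1.5510 bits

H(X) + H(Y|X) = 1.5710 + 1.5510 = 3.1219 bits

Both sides equal 3.1219 bits. ✓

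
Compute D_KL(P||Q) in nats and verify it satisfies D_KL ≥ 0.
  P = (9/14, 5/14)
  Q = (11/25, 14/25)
0.0831 nats

KL divergence satisfies the Gibbs inequality: D_KL(P||Q) ≥ 0 for all distributions P, Q.

D_KL(P||Q) = Σ p(x) log(p(x)/q(x))
Term by term:
  x=0: 9/14 × log_e[(9/14)/(11/25)] = 0.2437
  x=1: 5/14 × log_e[(5/14)/(14/25)] = -0.1606
D_KL(P||Q) = 0.0831 nats

D_KL(P||Q) = 0.0831 ≥ 0 ✓

This non-negativity is a fundamental property: relative entropy cannot be negative because it measures how different Q is from P.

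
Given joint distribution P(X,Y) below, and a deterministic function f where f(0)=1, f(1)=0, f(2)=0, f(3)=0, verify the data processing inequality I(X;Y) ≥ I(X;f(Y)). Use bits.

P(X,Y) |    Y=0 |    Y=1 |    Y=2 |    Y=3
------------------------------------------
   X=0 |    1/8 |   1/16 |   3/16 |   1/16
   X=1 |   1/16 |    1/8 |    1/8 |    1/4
I(X;Y) = 0.1153, I(X;f(Y)) = 0.0355, inequality holds: 0.1153 ≥ 0.0355

Data Processing Inequality: For any Markov chain X → Y → Z, we have I(X;Y) ≥ I(X;Z).

Here Z = f(Y) is a deterministic function of Y, forming X → Y → Z.

Original I(X;Y) = 0.1153 bits

After applying f:
P(X,Z) where Z=f(Y):
- P(X,Z=0) = P(X,Y=1) + P(X,Y=2) + P(X,Y=3)
- P(X,Z=1) = P(X,Y=0)

I(X;Z) = I(X;f(Y)) = 0.0355 bits

Verification: 0.1153 ≥ 0.0355 ✓

Information cannot be created by processing; the function f can only lose information about X.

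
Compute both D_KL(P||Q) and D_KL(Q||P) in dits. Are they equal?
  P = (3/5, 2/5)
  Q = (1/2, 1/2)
D_KL(P||Q) = 0.0087, D_KL(Q||P) = 0.0089

KL divergence is not symmetric: D_KL(P||Q) ≠ D_KL(Q||P) in general.

D_KL(P||Q) = 0.0087 dits
D_KL(Q||P) = 0.0089 dits

No, they are not equal!

This asymmetry is why KL divergence is not a true distance metric.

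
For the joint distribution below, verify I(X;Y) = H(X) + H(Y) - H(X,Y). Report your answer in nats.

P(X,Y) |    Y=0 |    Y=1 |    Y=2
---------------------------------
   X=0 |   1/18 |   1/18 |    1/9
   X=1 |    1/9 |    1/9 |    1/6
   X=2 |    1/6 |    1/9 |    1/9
I(X;Y) = 0.0190 nats

Mutual information has multiple equivalent forms:
- I(X;Y) = H(X) - H(X|Y)
- I(X;Y) = H(Y) - H(Y|X)
- I(X;Y) = H(X) + H(Y) - H(X,Y)

Computing all quantities:
H(X) = 1.0688, H(Y) = 1.0893, H(X,Y) = 2.1391
H(X|Y) = 1.0498, H(Y|X) = 1.0703

Verification:
H(X) - H(X|Y) = 1.0688 - 1.0498 = 0.0190
H(Y) - H(Y|X) = 1.0893 - 1.0703 = 0.0190
H(X) + H(Y) - H(X,Y) = 1.0688 + 1.0893 - 2.1391 = 0.0190

All forms give I(X;Y) = 0.0190 nats. ✓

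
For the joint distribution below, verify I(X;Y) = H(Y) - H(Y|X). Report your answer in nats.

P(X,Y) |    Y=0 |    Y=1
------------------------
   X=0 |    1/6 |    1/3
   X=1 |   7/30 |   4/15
I(X;Y) = 0.0093 nats

Mutual information has multiple equivalent forms:
- I(X;Y) = H(X) - H(X|Y)
- I(X;Y) = H(Y) - H(Y|X)
- I(X;Y) = H(X) + H(Y) - H(X,Y)

Computing all quantities:
H(X) = 0.6931, H(Y) = 0.6730, H(X,Y) = 1.3569
H(X|Y) = 0.6839, H(Y|X) = 0.6637

Verification:
H(X) - H(X|Y) = 0.6931 - 0.6839 = 0.0093
H(Y) - H(Y|X) = 0.6730 - 0.6637 = 0.0093
H(X) + H(Y) - H(X,Y) = 0.6931 + 0.6730 - 1.3569 = 0.0093

All forms give I(X;Y) = 0.0093 nats. ✓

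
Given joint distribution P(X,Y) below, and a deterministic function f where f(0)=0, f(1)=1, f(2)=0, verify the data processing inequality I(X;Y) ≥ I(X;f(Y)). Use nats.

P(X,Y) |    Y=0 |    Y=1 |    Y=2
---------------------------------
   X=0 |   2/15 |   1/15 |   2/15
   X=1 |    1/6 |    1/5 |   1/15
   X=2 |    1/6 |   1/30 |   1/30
I(X;Y) = 0.0803, I(X;f(Y)) = 0.0493, inequality holds: 0.0803 ≥ 0.0493

Data Processing Inequality: For any Markov chain X → Y → Z, we have I(X;Y) ≥ I(X;Z).

Here Z = f(Y) is a deterministic function of Y, forming X → Y → Z.

Original I(X;Y) = 0.0803 nats

After applying f:
P(X,Z) where Z=f(Y):
- P(X,Z=0) = P(X,Y=0) + P(X,Y=2)
- P(X,Z=1) = P(X,Y=1)

I(X;Z) = I(X;f(Y)) = 0.0493 nats

Verification: 0.0803 ≥ 0.0493 ✓

Information cannot be created by processing; the function f can only lose information about X.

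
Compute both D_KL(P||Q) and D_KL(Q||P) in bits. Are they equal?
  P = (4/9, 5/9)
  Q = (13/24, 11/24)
D_KL(P||Q) = 0.0273, D_KL(Q||P) = 0.0274

KL divergence is not symmetric: D_KL(P||Q) ≠ D_KL(Q||P) in general.

D_KL(P||Q) = 0.0273 bits
D_KL(Q||P) = 0.0274 bits

No, they are not equal!

This asymmetry is why KL divergence is not a true distance metric.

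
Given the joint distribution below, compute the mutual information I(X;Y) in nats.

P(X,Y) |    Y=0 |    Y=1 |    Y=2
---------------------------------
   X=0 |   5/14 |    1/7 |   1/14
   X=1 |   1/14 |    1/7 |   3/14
0.1311 nats

Mutual information: I(X;Y) = H(X) + H(Y) - H(X,Y)

Marginals:
P(X) = (4/7, 3/7), H(X) = 0.6829 nats
P(Y) = (3/7, 2/7, 2/7), H(Y) = 1.0790 nats

Joint entropy: H(X,Y) = 1.6308 nats

I(X;Y) = 0.6829 + 1.0790 - 1.6308 = 0.1311 nats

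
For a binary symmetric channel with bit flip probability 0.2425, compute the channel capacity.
0.2008 bits

For a binary symmetric channel (BSC) with error probability p:
Capacity C = 1 - H(p) bits per symbol

where H(p) = -p log₂(p) - (1-p) log₂(1-p) is the binary entropy function.

H(0.2425) = 0.7992 bits
C = 1 - 0.7992 = 0.2008 bits per symbol

This means we can reliably transmit up to 0.2008 bits of information per channel use.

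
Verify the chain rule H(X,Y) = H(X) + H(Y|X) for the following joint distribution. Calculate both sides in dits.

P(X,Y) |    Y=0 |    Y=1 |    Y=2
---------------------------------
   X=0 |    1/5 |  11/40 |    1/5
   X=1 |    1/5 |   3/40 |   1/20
H(X,Y) = 0.7230, H(X) = 0.2739, H(Y|X) = 0.4491 (all in dits)

Chain rule: H(X,Y) = H(X) + H(Y|X)

Left side — joint entropy directly:
H(X,Y) = -Σ p(x,y) log p(x,y) = 0.7230 dits

Right side — compute H(Y|X) from the conditional distributions:
P(X) = (27/40, 13/40), so H(X) = 0.2739 dits
H(Y|X) = Σ_x P(X=x) · H(Y|X=x):
  P(Y|X=0) = (8/27, 11/27, 8/27), H(Y|X=0) = 0.4719, weight P(X=0) = 27/40
  P(Y|X=1) = (8/13, 3/13, 2/13), H(Y|X=1) = 0.4018, weight P(X=1) = 13/40
H(Y|X) = 0.4491 dits

H(X) + H(Y|X) = 0.2739 + 0.4491 = 0.7230 dits

Both sides equal 0.7230 dits. ✓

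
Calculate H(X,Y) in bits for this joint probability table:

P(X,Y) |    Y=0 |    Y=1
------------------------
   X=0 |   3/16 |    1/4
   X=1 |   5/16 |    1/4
1.9772 bits

Joint entropy is H(X,Y) = -Σ_{x,y} p(x,y) log p(x,y).

Summing over all non-zero entries:
H(X,Y) = -[3/16·log_2(3/16) + 1/4·log_2(1/4) + 5/16·log_2(5/16) + 1/4·log_2(1/4)]
H(X,Y) = 1.9772 bits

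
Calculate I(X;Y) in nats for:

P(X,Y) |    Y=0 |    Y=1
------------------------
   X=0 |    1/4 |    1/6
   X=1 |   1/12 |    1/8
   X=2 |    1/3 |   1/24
0.0851 nats

Mutual information: I(X;Y) = H(X) + H(Y) - H(X,Y)

Marginals:
P(X) = (5/12, 5/24, 3/8), H(X) = 1.0594 nats
P(Y) = (2/3, 1/3), H(Y) = 0.6365 nats

Joint entropy: H(X,Y) = 1.6108 nats

I(X;Y) = 1.0594 + 0.6365 - 1.6108 = 0.0851 nats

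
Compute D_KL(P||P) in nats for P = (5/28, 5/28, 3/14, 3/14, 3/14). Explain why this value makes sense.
0.0000 nats

KL divergence satisfies the Gibbs inequality: D_KL(P||Q) ≥ 0 for all distributions P, Q.

D_KL(P||Q) = Σ p(x) log(p(x)/q(x))
Each term is p(x) × log_e(p(x)/p(x)) = p(x) × log_e(1) = 0, so the sum is 0.
D_KL(P||Q) = 0.0000 nats

When P = Q, the KL divergence is exactly 0, as there is no 'divergence' between identical distributions.

This non-negativity is a fundamental property: relative entropy cannot be negative because it measures how different Q is from P.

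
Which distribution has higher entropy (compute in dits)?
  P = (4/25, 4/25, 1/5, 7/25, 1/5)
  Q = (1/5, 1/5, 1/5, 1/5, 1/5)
Q

Computing entropies in dits:
H(P) = 0.6891
H(Q) = 0.6990

Distribution Q has higher entropy.

Intuition: The distribution closer to uniform (more spread out) has higher entropy.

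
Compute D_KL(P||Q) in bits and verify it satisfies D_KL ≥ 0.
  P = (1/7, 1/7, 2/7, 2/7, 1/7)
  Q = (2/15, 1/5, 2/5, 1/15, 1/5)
0.3367 bits

KL divergence satisfies the Gibbs inequality: D_KL(P||Q) ≥ 0 for all distributions P, Q.

D_KL(P||Q) = Σ p(x) log(p(x)/q(x))
Term by term:
  x=0: 1/7 × log_2[(1/7)/(2/15)] = 0.0142
  x=1: 1/7 × log_2[(1/7)/(1/5)] = -0.0693
  x=2: 2/7 × log_2[(2/7)/(2/5)] = -0.1387
  x=3: 2/7 × log_2[(2/7)/(1/15)] = 0.5999
  x=4: 1/7 × log_2[(1/7)/(1/5)] = -0.0693
D_KL(P||Q) = 0.3367 bits

D_KL(P||Q) = 0.3367 ≥ 0 ✓

This non-negativity is a fundamental property: relative entropy cannot be negative because it measures how different Q is from P.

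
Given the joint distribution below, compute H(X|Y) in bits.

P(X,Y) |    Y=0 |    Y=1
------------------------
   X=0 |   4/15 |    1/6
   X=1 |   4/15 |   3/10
0.9721 bits

Using the chain rule: H(X|Y) = H(X,Y) - H(Y)

First, compute H(X,Y) = 1.9689 bits

Marginal P(Y) = (8/15, 7/15)
H(Y) = 0.9968 bits

H(X|Y) = H(X,Y) - H(Y) = 1.9689 - 0.9968 = 0.9721 bits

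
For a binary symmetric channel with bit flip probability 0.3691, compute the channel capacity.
0.0500 bits

For a binary symmetric channel (BSC) with error probability p:
Capacity C = 1 - H(p) bits per symbol

where H(p) = -p log₂(p) - (1-p) log₂(1-p) is the binary entropy function.

H(0.3691) = 0.9500 bits
C = 1 - 0.9500 = 0.0500 bits per symbol

This means we can reliably transmit up to 0.0500 bits of information per channel use.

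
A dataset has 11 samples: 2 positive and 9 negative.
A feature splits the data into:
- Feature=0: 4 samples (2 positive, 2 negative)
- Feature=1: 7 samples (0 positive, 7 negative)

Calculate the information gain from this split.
0.3204 bits

Information Gain = H(Y) - H(Y|Feature)

Before split:
P(positive) = 2/11 = 0.1818
H(Y) = 0.6840 bits

After split:
Feature=0: H = 1.0000 bits (weight = 4/11)
Feature=1: H = 0.0000 bits (weight = 7/11)
H(Y|Feature) = (4/11)×1.0000 + (7/11)×0.0000 = 0.3636 bits

Information Gain = 0.6840 - 0.3636 = 0.3204 bits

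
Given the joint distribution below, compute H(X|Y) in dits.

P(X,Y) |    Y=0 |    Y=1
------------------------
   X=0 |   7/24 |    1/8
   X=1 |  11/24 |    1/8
0.2929 dits

Using the chain rule: H(X|Y) = H(X,Y) - H(Y)

First, compute H(X,Y) = 0.5371 dits

Marginal P(Y) = (3/4, 1/4)
H(Y) = 0.2442 dits

H(X|Y) = H(X,Y) - H(Y) = 0.5371 - 0.2442 = 0.2929 dits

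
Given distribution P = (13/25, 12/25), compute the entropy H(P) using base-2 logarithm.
0.9988 bits

Shannon entropy is H(X) = -Σ p(x) log p(x).

For P = (13/25, 12/25):
H = -13/25 × log_2(13/25) -12/25 × log_2(12/25)
H = 0.9988 bits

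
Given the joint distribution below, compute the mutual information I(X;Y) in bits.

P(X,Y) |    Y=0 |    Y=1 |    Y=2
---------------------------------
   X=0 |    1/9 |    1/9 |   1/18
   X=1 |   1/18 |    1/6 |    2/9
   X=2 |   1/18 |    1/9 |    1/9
0.0717 bits

Mutual information: I(X;Y) = H(X) + H(Y) - H(X,Y)

Marginals:
P(X) = (5/18, 4/9, 5/18), H(X) = 1.5466 bits
P(Y) = (2/9, 7/18, 7/18), H(Y) = 1.5420 bits

Joint entropy: H(X,Y) = 3.0169 bits

I(X;Y) = 1.5466 + 1.5420 - 3.0169 = 0.0717 bits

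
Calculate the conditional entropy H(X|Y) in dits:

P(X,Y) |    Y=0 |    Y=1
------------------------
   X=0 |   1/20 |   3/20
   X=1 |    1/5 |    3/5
0.2173 dits

Using the chain rule: H(X|Y) = H(X,Y) - H(Y)

First, compute H(X,Y) = 0.4615 dits

Marginal P(Y) = (1/4, 3/4)
H(Y) = 0.2442 dits

H(X|Y) = H(X,Y) - H(Y) = 0.4615 - 0.2442 = 0.2173 dits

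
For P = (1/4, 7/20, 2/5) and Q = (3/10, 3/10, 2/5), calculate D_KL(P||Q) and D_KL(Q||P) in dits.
D_KL(P||Q) = 0.0036, D_KL(Q||P) = 0.0037

KL divergence is not symmetric: D_KL(P||Q) ≠ D_KL(Q||P) in general.

D_KL(P||Q) = 0.0036 dits
D_KL(Q||P) = 0.0037 dits

No, they are not equal!

This asymmetry is why KL divergence is not a true distance metric.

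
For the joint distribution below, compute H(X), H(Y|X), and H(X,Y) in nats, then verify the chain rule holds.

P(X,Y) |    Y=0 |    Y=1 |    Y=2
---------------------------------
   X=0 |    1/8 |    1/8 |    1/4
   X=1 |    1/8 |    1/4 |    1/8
H(X,Y) = 1.7329, H(X) = 0.6931, H(Y|X) = 1.0397 (all in nats)

Chain rule: H(X,Y) = H(X) + H(Y|X)

Left side — joint entropy directly:
H(X,Y) = -Σ p(x,y) log p(x,y) = 1.7329 nats

Right side — compute H(Y|X) from the conditional distributions:
P(X) = (1/2, 1/2), so H(X) = 0.6931 nats
H(Y|X) = Σ_x P(X=x) · H(Y|X=x):
  P(Y|X=0) = (1/4, 1/4, 1/2), H(Y|X=0) = 1.0397, weight P(X=0) = 1/2
  P(Y|X=1) = (1/4, 1/2, 1/4), H(Y|X=1) = 1.0397, weight P(X=1) = 1/2
H(Y|X) = 1.0397 nats

H(X) + H(Y|X) = 0.6931 + 1.0397 = 1.7329 nats

Both sides equal 1.7329 nats. ✓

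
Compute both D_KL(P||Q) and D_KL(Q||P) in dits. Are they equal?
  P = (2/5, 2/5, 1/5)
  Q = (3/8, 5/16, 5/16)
D_KL(P||Q) = 0.0153, D_KL(Q||P) = 0.0166

KL divergence is not symmetric: D_KL(P||Q) ≠ D_KL(Q||P) in general.

D_KL(P||Q) = 0.0153 dits
D_KL(Q||P) = 0.0166 dits

No, they are not equal!

This asymmetry is why KL divergence is not a true distance metric.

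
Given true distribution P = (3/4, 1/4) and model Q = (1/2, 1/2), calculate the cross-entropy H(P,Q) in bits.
1.0000 bits

Cross-entropy: H(P,Q) = -Σ p(x) log q(x)

Alternatively: H(P,Q) = H(P) + D_KL(P||Q)
H(P) = 0.8113 bits
D_KL(P||Q) = 0.1887 bits

H(P,Q) = 0.8113 + 0.1887 = 1.0000 bits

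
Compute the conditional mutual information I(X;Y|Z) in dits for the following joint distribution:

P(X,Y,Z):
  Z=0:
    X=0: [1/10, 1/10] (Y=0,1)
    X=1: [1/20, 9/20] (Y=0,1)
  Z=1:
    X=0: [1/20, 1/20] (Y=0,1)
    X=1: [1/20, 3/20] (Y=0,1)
0.0311 dits

Conditional mutual information: I(X;Y|Z) = H(X|Z) + H(Y|Z) - H(X,Y|Z)

H(Z) = 0.2653
H(X,Z) = 0.5301 → H(X|Z) = 0.2648
H(Y,Z) = 0.5062 → H(Y|Z) = 0.2409
H(X,Y,Z) = 0.7398 → H(X,Y|Z) = 0.4746

I(X;Y|Z) = 0.2648 + 0.2409 - 0.4746 = 0.0311 dits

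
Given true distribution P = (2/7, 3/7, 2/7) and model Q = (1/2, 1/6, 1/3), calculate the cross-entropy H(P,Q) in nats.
1.2798 nats

Cross-entropy: H(P,Q) = -Σ p(x) log q(x)

Alternatively: H(P,Q) = H(P) + D_KL(P||Q)
H(P) = 1.0790 nats
D_KL(P||Q) = 0.2008 nats

H(P,Q) = 1.0790 + 0.2008 = 1.2798 nats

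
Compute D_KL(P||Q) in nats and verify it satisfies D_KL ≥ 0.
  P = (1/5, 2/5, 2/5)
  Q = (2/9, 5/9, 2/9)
0.0826 nats

KL divergence satisfies the Gibbs inequality: D_KL(P||Q) ≥ 0 for all distributions P, Q.

D_KL(P||Q) = Σ p(x) log(p(x)/q(x))
Term by term:
  x=0: 1/5 × log_e[(1/5)/(2/9)] = -0.0211
  x=1: 2/5 × log_e[(2/5)/(5/9)] = -0.1314
  x=2: 2/5 × log_e[(2/5)/(2/9)] = 0.2351
D_KL(P||Q) = 0.0826 nats

D_KL(P||Q) = 0.0826 ≥ 0 ✓

This non-negativity is a fundamental property: relative entropy cannot be negative because it measures how different Q is from P.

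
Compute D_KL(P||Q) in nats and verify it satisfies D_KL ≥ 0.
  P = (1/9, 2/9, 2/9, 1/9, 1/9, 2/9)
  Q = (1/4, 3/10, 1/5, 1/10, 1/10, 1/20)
0.2215 nats

KL divergence satisfies the Gibbs inequality: D_KL(P||Q) ≥ 0 for all distributions P, Q.

D_KL(P||Q) = Σ p(x) log(p(x)/q(x))
Term by term:
  x=0: 1/9 × log_e[(1/9)/(1/4)] = -0.0901
  x=1: 2/9 × log_e[(2/9)/(3/10)] = -0.0667
  x=2: 2/9 × log_e[(2/9)/(1/5)] = 0.0234
  x=3: 1/9 × log_e[(1/9)/(1/10)] = 0.0117
  x=4: 1/9 × log_e[(1/9)/(1/10)] = 0.0117
  x=5: 2/9 × log_e[(2/9)/(1/20)] = 0.3315
D_KL(P||Q) = 0.2215 nats

D_KL(P||Q) = 0.2215 ≥ 0 ✓

This non-negativity is a fundamental property: relative entropy cannot be negative because it measures how different Q is from P.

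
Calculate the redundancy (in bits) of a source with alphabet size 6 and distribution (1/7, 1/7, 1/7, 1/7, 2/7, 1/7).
0.0633 bits

Redundancy measures how far a source is from maximum entropy:
R = H_max - H(X)

Maximum entropy for 6 symbols: H_max = log_2(6) = 2.5850 bits
Actual entropy: H(X) = 2.5216 bits
Redundancy: R = 2.5850 - 2.5216 = 0.0633 bits

This redundancy represents potential for compression: the source could be compressed by 0.0633 bits per symbol.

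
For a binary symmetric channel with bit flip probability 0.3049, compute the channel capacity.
0.1128 bits

For a binary symmetric channel (BSC) with error probability p:
Capacity C = 1 - H(p) bits per symbol

where H(p) = -p log₂(p) - (1-p) log₂(1-p) is the binary entropy function.

H(0.3049) = 0.8872 bits
C = 1 - 0.8872 = 0.1128 bits per symbol

This means we can reliably transmit up to 0.1128 bits of information per channel use.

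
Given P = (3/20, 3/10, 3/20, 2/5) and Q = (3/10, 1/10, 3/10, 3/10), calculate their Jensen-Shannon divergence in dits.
0.0240 dits

Jensen-Shannon divergence is:
JSD(P||Q) = 0.5 × D_KL(P||M) + 0.5 × D_KL(Q||M)
where M = 0.5 × (P + Q) is the mixture distribution.

M = 0.5 × (3/20, 3/10, 3/20, 2/5) + 0.5 × (3/10, 1/10, 3/10, 3/10) = (9/40, 1/5, 9/40, 7/20)

D_KL(P||M) = 0.0232 dits
D_KL(Q||M) = 0.0248 dits

JSD(P||Q) = 0.5 × 0.0232 + 0.5 × 0.0248 = 0.0240 dits

Unlike KL divergence, JSD is symmetric and bounded: 0 ≤ JSD ≤ log(2).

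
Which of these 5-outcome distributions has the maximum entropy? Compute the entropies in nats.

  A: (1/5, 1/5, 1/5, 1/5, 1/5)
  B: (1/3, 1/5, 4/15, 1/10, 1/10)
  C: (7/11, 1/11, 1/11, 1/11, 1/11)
A

For a discrete distribution over n outcomes, entropy is maximized by the uniform distribution.

Computing entropies:
H(A) = 1.6094 nats
H(B) = 1.5011 nats
H(C) = 1.1596 nats

The uniform distribution (where all probabilities equal 1/5) achieves the maximum entropy of log_e(5) = 1.6094 nats.

Distribution A has the highest entropy.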